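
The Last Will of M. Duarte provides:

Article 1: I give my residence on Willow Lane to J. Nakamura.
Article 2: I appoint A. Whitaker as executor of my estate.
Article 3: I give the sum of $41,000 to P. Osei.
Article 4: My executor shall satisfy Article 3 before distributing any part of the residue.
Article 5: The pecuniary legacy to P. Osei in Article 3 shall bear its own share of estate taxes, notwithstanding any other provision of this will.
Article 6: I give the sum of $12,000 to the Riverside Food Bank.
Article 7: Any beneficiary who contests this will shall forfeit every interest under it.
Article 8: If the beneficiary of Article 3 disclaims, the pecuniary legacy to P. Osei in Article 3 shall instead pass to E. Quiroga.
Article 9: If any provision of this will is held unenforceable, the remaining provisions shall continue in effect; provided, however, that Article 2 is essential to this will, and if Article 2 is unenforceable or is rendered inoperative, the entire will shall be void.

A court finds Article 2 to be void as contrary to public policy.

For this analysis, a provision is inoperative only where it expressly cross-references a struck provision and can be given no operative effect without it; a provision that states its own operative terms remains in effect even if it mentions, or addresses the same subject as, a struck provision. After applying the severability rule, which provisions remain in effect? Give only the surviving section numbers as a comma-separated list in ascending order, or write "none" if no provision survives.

none

Article 2 is struck. Nothing else in the will is defined by reference to Article 2. Article 9 makes Article 2 an essential term, and Article 2 is the provision held invalid; under Article 9, the entire will is therefore void. No provision of the will survives.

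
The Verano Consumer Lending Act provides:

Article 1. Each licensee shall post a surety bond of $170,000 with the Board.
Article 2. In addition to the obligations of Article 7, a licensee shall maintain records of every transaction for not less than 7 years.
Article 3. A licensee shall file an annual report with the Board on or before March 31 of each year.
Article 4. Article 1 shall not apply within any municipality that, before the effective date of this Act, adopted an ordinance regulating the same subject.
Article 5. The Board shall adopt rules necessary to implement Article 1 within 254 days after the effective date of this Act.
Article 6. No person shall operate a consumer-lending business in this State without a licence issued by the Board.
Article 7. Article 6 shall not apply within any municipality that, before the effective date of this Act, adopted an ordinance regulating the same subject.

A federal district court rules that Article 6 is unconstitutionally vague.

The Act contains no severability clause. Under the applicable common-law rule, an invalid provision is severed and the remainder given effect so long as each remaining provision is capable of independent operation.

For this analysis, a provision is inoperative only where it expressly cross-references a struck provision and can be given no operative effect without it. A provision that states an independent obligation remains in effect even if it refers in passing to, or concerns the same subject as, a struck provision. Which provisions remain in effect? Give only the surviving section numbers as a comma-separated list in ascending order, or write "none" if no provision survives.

Article 6 is struck. The only function of Article 7 is the local-preemption carve-out from Article 6, so it cannot stand once Article 6 is removed. Article 2 mentions Article 7 but its own obligation stands independently of Article 7, so Article 2 is not affected. With no severability clause, the stated default rule severs what cannot stand and enforces each remaining provision that can operate on its own. Article 1, Article 2, Article 3, Article 4, and Article 5 remain in effect.

1, 2, 3, 4, 5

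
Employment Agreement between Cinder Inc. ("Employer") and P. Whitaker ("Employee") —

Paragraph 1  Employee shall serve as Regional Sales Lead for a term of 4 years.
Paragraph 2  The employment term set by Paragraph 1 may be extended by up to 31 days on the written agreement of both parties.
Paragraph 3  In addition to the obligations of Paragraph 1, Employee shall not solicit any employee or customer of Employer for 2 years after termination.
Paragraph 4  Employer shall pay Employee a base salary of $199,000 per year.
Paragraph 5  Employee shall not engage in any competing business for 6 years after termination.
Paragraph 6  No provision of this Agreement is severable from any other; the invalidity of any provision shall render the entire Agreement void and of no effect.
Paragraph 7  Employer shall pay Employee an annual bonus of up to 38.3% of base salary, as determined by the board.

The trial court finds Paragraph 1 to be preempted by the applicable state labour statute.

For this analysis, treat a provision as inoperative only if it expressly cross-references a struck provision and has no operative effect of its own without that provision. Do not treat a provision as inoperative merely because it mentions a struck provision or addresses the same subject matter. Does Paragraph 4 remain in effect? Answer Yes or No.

No

Paragraph 1 is struck. Paragraph 2 operates only by reference to Paragraph 1, so it falls with Paragraph 1. Paragraph 6 provides that the Agreement is not severable, so the invalidity of any one provision voids the entire Agreement. No provision of the Agreement survives. Paragraph 4 is among the inoperative provisions, so the answer is no.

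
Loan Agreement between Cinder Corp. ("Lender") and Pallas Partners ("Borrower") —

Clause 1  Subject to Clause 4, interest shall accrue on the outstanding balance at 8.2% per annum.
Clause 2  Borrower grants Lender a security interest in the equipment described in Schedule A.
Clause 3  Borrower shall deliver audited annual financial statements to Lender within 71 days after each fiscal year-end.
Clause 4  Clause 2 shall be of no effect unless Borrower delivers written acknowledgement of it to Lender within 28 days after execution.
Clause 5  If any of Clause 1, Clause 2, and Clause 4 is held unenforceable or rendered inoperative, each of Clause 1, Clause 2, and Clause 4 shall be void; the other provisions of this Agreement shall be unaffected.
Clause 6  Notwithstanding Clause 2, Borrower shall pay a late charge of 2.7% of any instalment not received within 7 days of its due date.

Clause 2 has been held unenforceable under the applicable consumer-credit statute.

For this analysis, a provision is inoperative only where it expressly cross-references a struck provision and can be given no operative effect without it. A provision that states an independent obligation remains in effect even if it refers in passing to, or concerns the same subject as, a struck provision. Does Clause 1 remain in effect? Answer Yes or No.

Clause 2 is struck. Clause 4 has no operative effect of its own apart from Clause 2 and is therefore inoperative. Clause 6 mentions Clause 2 but its own obligation stands independently of Clause 2, so Clause 6 is not affected. Clause 5 declares Clause 1, Clause 2, and Clause 4 mutually dependent; since one of them has fallen, all of them are of no effect. That brings down Clause 1 as well. The remainder continues in force under Clause 5. Clause 3, Clause 5, and Clause 6 remain in effect. Clause 1 is among the inoperative provisions, so the answer is no.

No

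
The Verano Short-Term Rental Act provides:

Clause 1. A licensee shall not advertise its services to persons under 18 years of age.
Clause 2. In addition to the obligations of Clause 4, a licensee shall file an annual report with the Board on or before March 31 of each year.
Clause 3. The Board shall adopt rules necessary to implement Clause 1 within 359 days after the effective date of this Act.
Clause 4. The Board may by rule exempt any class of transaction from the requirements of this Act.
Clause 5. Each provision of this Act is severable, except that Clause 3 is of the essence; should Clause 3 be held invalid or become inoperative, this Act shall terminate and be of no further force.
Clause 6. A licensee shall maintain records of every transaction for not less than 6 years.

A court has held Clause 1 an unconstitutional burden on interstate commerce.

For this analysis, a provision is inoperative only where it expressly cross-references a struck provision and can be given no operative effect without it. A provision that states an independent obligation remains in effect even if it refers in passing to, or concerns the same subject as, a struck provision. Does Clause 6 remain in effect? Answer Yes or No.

Clause 1 is struck. Clause 3 merely fixes the rulemaking mandate for Clause 1; with Clause 1 gone it has nothing to operate on and falls away. Clause 5 makes Clause 3 an essential term, and Clause 3 has been rendered inoperative by the cascade; under Clause 5, the entire Act is therefore void. No provision of the Act survives. Clause 6 is among the inoperative provisions, so the answer is no.

No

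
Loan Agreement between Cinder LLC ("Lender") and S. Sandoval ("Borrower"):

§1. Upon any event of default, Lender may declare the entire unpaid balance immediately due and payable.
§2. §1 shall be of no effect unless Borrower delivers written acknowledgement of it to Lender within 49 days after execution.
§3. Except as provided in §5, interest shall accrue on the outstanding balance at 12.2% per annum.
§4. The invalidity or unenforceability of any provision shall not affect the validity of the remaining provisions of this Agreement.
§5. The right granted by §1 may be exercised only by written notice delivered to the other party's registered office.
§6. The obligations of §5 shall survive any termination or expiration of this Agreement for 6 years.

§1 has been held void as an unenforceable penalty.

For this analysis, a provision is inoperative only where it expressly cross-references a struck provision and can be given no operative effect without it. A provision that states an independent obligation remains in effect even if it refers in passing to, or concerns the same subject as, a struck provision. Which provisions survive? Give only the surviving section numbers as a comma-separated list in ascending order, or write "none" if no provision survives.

§1 is struck. §2 merely fixes the acknowledgement condition for §1; with §1 gone it has nothing to operate on and falls away. The only function of §5 is the notice requirement for §1, so it cannot stand once §1 is removed. The only function of §6 is the survival period for §5, so it cannot stand once §5 is removed. §3 mentions §5 but its own obligation stands independently of §5, so §3 is not affected. Under the severability clause in §4, the remaining provisions continue in force. That leaves §3 and §4 in effect.

3, 4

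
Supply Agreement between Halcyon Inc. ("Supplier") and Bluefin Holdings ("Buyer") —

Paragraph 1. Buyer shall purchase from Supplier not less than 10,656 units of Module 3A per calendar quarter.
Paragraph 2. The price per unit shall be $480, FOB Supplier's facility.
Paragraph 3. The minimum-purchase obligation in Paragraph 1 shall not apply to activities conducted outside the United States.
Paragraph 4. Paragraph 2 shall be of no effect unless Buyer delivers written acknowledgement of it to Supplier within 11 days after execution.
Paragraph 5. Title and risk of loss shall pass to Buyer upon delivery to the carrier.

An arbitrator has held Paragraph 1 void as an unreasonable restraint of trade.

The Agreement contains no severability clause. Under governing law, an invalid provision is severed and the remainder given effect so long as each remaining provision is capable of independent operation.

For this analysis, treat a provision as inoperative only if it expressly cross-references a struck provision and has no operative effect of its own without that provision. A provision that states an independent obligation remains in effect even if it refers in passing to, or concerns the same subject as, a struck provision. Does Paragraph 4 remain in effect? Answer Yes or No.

Yes

Paragraph 1 is struck. Paragraph 3 operates only by reference to Paragraph 1, so it falls with Paragraph 1. Under the stated default rule, only provisions that cannot operate independently fall away; the rest are enforced. That leaves Paragraph 2, Paragraph 4, and Paragraph 5 in effect. Paragraph 4 is among the surviving provisions, so the answer is yes.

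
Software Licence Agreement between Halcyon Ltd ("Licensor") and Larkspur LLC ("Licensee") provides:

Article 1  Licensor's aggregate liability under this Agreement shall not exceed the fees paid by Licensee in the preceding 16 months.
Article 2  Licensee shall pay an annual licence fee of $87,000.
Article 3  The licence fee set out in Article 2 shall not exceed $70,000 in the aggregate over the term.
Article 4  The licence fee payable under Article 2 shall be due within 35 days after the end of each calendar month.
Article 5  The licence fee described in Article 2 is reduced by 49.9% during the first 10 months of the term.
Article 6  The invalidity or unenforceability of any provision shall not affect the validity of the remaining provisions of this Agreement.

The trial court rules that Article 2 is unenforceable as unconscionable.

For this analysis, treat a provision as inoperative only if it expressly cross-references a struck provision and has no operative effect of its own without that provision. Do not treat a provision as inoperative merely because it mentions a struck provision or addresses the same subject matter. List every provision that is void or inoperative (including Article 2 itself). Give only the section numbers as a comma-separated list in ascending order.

2, 3, 4, 5

Article 2 is struck. Article 3 does nothing except set the aggregate cap on the licence fee by reference to Article 2; with Article 2 gone it has no independent effect and is inoperative. Article 4 has no operative effect of its own apart from Article 2 and is therefore inoperative. Article 5 has no operative effect of its own apart from Article 2 and is therefore inoperative. Under the severability clause in Article 6, the remaining provisions continue in force. That leaves Article 1 and Article 6 in effect.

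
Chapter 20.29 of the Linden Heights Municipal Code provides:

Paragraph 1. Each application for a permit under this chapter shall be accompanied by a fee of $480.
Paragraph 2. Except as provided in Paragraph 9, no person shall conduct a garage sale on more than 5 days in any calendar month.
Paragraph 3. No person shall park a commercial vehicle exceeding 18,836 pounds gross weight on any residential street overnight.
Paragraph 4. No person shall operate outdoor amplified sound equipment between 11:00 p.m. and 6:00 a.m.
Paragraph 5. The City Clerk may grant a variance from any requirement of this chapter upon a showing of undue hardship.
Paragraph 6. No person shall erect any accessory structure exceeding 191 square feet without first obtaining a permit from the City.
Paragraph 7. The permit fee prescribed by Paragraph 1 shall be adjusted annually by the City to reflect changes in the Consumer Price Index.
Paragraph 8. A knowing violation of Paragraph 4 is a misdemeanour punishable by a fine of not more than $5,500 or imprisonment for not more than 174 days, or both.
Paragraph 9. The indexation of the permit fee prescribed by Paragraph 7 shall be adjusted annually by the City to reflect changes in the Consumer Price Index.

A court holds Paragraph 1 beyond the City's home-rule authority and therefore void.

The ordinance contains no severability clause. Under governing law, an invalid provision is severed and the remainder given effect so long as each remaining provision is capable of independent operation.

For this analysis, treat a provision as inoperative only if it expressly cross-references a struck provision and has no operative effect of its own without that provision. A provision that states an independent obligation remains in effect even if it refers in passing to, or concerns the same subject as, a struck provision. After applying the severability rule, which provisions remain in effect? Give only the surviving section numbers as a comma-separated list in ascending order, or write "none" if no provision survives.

2, 3, 4, 5, 6, 8

Paragraph 1 is struck. Paragraph 7 has no operative effect of its own apart from Paragraph 1 and is therefore inoperative. Paragraph 9 operates only by reference to Paragraph 7, so it falls with Paragraph 7. Although Paragraph 2 refers to Paragraph 9, its operative terms do not depend on Paragraph 9, so it remains in effect. With no severability clause, the stated default rule severs what cannot stand and enforces each remaining provision that can operate on its own. Paragraph 2, Paragraph 3, Paragraph 4, Paragraph 5, Paragraph 6, and Paragraph 8 remain in effect.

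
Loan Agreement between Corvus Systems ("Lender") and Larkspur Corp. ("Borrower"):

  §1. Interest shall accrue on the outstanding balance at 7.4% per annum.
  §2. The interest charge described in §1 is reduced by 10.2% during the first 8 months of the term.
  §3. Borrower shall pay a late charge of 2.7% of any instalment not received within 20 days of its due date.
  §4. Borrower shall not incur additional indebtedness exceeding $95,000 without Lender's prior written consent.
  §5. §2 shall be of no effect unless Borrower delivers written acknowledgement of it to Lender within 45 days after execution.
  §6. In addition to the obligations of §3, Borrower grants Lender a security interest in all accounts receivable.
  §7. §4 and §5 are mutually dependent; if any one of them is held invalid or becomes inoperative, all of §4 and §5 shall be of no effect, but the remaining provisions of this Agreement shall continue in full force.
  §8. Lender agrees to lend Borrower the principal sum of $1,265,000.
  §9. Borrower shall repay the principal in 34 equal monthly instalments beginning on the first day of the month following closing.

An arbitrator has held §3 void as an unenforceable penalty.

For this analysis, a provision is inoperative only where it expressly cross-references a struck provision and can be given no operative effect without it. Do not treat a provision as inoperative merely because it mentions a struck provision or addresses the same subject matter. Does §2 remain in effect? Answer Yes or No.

Yes

§3 is struck. §6 mentions §3 but its own obligation stands independently of §3, so §6 is not affected. Nothing else in the Agreement is defined by reference to §3. §7 ties §4 and §5 together, but none of those is affected here; the remaining provisions continue in force under §7. The provisions still in force are §1, §2, §4, §5, §6, §7, §8, and §9. §2 is among the surviving provisions, so the answer is yes.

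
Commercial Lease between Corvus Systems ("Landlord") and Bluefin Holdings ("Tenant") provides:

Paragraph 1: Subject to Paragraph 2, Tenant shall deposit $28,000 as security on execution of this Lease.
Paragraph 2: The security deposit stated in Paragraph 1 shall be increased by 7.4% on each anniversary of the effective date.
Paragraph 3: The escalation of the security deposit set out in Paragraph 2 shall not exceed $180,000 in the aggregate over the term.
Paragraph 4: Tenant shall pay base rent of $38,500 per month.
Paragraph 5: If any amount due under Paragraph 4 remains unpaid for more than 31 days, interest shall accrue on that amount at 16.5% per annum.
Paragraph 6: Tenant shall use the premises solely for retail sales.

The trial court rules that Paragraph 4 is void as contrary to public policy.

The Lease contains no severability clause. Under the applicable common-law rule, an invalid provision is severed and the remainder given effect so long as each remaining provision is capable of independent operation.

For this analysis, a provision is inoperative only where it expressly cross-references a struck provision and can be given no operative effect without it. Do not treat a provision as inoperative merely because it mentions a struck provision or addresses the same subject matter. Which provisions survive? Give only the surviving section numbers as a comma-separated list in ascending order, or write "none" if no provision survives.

Paragraph 4 is struck. Paragraph 5 does nothing except set the default interest on the base rent by reference to Paragraph 4; with Paragraph 4 gone it has no independent effect and is inoperative. Under the stated default rule, only provisions that cannot operate independently fall away; the rest are enforced. Paragraph 1, Paragraph 2, Paragraph 3, and Paragraph 6 remain in effect.

1, 2, 3, 6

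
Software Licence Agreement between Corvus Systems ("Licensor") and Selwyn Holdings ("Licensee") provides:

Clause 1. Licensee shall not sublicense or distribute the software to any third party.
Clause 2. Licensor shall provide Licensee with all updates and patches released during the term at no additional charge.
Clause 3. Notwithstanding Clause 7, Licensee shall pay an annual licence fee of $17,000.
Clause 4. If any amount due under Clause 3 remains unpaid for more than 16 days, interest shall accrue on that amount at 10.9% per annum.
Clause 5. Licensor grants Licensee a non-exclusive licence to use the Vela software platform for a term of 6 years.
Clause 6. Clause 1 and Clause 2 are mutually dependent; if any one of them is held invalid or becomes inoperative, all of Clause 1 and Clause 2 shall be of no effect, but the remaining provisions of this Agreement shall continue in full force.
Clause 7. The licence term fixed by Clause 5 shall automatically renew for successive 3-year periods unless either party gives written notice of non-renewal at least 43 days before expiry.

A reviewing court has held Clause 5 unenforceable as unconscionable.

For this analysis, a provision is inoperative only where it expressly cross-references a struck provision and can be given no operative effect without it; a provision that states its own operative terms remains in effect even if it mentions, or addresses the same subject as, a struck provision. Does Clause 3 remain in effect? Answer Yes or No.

Clause 5 is struck. Clause 7 operates only by reference to Clause 5, so it falls with Clause 5. Clause 3 mentions Clause 7 but its own obligation stands independently of Clause 7, so Clause 3 is not affected. Clause 6 ties Clause 1 and Clause 2 together, but none of those is affected here; the remaining provisions continue in force under Clause 6. That leaves Clause 1, Clause 2, Clause 3, Clause 4, and Clause 6 in effect. Clause 3 is among the surviving provisions, so the answer is yes.

Yes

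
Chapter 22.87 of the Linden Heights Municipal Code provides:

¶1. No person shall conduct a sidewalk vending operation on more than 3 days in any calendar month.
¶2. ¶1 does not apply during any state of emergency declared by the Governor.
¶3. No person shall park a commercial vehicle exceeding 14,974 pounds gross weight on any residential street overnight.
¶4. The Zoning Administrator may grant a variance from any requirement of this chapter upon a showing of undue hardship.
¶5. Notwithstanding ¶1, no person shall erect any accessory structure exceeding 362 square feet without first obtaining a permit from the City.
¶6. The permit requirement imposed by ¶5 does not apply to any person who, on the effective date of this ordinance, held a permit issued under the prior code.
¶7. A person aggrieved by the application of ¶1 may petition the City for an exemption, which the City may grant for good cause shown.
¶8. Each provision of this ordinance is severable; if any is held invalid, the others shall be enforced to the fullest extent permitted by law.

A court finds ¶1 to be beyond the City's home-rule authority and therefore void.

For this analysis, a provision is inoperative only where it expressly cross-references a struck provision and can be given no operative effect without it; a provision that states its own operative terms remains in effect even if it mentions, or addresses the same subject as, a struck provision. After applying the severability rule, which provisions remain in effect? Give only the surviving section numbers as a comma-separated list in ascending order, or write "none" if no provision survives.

3, 4, 5, 6, 8

¶1 is struck. ¶2 merely fixes the emergency suspension of ¶1; with ¶1 gone it has nothing to operate on and falls away. ¶7 has no operative effect of its own apart from ¶1 and is therefore inoperative. ¶5 mentions ¶1 but its own obligation stands independently of ¶1, so ¶5 is not affected. ¶8 is a severability clause and preserves every provision that can still be given independent effect. That leaves ¶3, ¶4, ¶5, ¶6, and ¶8 in effect.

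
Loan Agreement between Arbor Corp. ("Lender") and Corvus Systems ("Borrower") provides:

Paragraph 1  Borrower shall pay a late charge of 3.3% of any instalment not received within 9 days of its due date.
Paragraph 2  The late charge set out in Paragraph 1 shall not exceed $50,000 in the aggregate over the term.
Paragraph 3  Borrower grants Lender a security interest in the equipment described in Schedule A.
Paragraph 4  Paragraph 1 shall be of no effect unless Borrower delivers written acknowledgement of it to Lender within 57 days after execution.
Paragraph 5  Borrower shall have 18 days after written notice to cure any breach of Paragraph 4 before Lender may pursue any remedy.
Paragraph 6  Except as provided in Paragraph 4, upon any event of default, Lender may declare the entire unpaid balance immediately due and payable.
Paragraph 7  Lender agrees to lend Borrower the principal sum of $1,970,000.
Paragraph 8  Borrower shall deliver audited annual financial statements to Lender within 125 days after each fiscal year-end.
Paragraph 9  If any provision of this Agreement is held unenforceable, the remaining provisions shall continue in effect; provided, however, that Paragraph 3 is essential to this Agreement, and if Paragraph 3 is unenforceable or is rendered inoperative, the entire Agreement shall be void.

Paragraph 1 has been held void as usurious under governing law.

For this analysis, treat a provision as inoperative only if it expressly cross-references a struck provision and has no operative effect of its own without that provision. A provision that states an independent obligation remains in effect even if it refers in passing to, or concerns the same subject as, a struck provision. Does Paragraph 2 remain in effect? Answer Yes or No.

Paragraph 1 is struck. The whole of Paragraph 2 is the aggregate cap on the late charge, defined by reference to Paragraph 1, so Paragraph 2 cannot stand once Paragraph 1 is removed. Paragraph 4 operates only by reference to Paragraph 1, so it falls with Paragraph 1. Paragraph 5 merely fixes the cure period for breach of Paragraph 4; with Paragraph 4 gone it has nothing to operate on and falls away. Although Paragraph 6 refers to Paragraph 4, its operative terms do not depend on Paragraph 4, so it remains in effect. Paragraph 9 makes Paragraph 3 an essential term, but Paragraph 3 is unaffected, so the severability proviso in Paragraph 9 preserves the remaining provisions. That leaves Paragraph 3, Paragraph 6, Paragraph 7, Paragraph 8, and Paragraph 9 in effect. Paragraph 2 is among the inoperative provisions, so the answer is no.

No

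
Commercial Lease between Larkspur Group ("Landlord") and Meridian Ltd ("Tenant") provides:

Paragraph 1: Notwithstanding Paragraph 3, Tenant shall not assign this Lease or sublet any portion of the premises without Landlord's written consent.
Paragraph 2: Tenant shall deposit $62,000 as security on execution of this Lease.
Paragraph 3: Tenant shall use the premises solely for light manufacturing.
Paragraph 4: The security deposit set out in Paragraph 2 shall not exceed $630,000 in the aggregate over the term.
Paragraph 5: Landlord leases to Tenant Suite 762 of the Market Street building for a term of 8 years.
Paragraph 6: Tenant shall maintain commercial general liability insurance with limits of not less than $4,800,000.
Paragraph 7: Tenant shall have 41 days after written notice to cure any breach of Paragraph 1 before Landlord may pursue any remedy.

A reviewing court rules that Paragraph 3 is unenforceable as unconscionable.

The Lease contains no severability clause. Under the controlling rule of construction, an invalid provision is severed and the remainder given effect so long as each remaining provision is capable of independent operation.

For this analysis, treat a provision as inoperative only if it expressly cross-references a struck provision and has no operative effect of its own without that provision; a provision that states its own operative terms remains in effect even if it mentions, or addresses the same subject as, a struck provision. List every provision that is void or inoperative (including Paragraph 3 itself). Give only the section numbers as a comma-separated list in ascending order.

3

Paragraph 3 is struck. Although Paragraph 1 refers to Paragraph 3, its operative terms do not depend on Paragraph 3, so it remains in effect. No other provision's operative terms depend on Paragraph 3. Under the stated default rule, only provisions that cannot operate independently fall away; the rest are enforced. Paragraph 1, Paragraph 2, Paragraph 4, Paragraph 5, Paragraph 6, and Paragraph 7 remain in effect.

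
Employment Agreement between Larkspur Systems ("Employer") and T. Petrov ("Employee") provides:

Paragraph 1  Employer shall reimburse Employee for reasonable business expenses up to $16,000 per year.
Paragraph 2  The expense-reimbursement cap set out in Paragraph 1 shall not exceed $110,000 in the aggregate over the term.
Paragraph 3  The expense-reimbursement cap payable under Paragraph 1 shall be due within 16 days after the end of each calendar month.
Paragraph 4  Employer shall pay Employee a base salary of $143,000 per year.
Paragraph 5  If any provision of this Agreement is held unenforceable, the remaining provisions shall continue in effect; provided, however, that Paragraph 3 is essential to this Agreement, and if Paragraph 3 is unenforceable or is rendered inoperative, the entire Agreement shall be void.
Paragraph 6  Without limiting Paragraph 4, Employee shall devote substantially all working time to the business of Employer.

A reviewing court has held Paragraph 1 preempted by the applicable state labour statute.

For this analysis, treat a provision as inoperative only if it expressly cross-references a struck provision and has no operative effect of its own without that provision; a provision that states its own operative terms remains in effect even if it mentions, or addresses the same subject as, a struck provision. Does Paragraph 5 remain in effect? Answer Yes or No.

No

Paragraph 1 is struck. Paragraph 2 operates only by reference to Paragraph 1, so it falls with Paragraph 1. Paragraph 3 does nothing except set the payment deadline for the expense-reimbursement cap by reference to Paragraph 1; with Paragraph 1 gone it has no independent effect and is inoperative. Paragraph 5 makes Paragraph 3 an essential term, and Paragraph 3 has been rendered inoperative by the cascade; under Paragraph 5, the entire Agreement is therefore void. No provision of the Agreement survives. Paragraph 5 is among the inoperative provisions, so the answer is no.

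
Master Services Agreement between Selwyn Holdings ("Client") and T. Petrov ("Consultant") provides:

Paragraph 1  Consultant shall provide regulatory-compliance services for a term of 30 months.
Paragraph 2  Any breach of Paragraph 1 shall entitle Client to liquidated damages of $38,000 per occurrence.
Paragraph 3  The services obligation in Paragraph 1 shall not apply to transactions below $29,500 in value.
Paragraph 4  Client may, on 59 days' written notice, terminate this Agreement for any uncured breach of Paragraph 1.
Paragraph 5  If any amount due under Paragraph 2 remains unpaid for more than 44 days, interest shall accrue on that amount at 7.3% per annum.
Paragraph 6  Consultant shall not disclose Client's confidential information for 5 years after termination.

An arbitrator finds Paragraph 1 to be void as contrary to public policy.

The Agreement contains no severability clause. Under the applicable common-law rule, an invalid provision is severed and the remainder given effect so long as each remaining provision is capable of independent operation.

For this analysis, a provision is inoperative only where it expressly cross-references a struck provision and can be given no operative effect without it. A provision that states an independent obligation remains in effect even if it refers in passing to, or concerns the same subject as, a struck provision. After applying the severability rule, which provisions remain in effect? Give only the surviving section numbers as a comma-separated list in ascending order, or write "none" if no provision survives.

6

Paragraph 1 is struck. Paragraph 2 does nothing except set the liquidated-damages amount by reference to Paragraph 1; with Paragraph 1 gone it has no independent effect and is inoperative. Paragraph 3 operates only by reference to Paragraph 1, so it falls with Paragraph 1. The only function of Paragraph 4 is the termination right for breach of Paragraph 1, so it cannot stand once Paragraph 1 is removed. Paragraph 5 does nothing except set the default interest on the liquidated-damages amount by reference to Paragraph 2; with Paragraph 2 gone it has no independent effect and is inoperative. Under the stated default rule, only provisions that cannot operate independently fall away; the rest are enforced. Only Paragraph 6 remains in effect.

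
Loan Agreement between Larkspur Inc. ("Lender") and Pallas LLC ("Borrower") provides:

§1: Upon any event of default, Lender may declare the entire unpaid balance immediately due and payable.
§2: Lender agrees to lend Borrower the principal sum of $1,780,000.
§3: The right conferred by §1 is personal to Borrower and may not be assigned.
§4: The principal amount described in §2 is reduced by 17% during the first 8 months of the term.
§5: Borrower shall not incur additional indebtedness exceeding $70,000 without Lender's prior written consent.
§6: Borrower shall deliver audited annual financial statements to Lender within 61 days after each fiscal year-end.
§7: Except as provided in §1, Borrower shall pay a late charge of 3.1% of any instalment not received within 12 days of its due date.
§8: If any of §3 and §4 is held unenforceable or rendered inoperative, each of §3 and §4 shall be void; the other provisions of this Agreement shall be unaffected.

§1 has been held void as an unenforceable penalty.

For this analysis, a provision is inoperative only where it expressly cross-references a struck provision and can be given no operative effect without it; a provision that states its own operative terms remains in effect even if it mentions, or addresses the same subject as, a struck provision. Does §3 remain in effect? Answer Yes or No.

No

§1 is struck. §3 operates only by reference to §1, so it falls with §1. §7 mentions §1 but its own obligation stands independently of §1, so §7 is not affected. §8 declares §3 and §4 mutually dependent; since one of them has fallen, all of them are of no effect. That brings down §4 as well. The remainder continues in force under §8. That leaves §2, §5, §6, §7, and §8 in effect. §3 is among the inoperative provisions, so the answer is no.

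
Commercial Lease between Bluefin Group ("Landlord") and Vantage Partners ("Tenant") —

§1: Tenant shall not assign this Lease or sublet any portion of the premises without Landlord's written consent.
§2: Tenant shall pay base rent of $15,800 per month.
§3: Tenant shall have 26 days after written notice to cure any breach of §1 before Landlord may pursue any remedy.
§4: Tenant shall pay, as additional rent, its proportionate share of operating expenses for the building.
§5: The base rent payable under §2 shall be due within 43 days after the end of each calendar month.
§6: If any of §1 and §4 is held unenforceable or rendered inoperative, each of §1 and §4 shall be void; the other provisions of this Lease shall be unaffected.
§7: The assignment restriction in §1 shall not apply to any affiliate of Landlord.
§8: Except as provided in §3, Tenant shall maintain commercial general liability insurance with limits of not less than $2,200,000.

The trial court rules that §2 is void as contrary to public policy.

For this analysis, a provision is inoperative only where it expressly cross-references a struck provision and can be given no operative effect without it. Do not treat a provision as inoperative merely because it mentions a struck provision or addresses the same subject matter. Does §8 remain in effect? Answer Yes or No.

§2 is struck. §5 operates only by reference to §2, so it falls with §2. §6 ties §1 and §4 together, but none of those is affected here; the remaining provisions continue in force under §6. That leaves §1, §3, §4, §6, §7, and §8 in effect. §8 is among the surviving provisions, so the answer is yes.

Yes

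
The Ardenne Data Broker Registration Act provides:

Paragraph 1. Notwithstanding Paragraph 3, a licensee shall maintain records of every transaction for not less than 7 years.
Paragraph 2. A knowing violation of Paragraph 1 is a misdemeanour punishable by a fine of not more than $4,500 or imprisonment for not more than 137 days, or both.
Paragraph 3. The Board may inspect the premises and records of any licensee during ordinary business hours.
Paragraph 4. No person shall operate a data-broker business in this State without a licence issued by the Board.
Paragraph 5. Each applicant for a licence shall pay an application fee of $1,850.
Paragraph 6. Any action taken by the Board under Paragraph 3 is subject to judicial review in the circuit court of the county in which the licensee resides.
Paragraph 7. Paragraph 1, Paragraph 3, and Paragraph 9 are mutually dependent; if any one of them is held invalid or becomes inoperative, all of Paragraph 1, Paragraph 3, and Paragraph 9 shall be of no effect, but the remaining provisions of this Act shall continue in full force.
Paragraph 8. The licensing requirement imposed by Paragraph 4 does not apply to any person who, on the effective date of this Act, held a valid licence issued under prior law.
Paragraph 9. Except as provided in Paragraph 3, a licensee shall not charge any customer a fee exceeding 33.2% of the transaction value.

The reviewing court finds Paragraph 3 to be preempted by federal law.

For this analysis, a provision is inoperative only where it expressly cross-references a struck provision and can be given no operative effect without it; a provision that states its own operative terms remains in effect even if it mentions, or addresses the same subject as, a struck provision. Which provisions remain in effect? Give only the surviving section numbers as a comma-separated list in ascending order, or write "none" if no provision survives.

Paragraph 3 is struck. Paragraph 6 has no operative effect of its own apart from Paragraph 3 and is therefore inoperative. Paragraph 7 declares Paragraph 1, Paragraph 3, and Paragraph 9 mutually dependent; since one of them has fallen, all of them are of no effect. That brings down Paragraph 1 and Paragraph 9 as well. Paragraph 2 in turn depends solely on a provision now struck and likewise falls. The remainder continues in force under Paragraph 7. Paragraph 4, Paragraph 5, Paragraph 7, and Paragraph 8 remain in effect.

4, 5, 7, 8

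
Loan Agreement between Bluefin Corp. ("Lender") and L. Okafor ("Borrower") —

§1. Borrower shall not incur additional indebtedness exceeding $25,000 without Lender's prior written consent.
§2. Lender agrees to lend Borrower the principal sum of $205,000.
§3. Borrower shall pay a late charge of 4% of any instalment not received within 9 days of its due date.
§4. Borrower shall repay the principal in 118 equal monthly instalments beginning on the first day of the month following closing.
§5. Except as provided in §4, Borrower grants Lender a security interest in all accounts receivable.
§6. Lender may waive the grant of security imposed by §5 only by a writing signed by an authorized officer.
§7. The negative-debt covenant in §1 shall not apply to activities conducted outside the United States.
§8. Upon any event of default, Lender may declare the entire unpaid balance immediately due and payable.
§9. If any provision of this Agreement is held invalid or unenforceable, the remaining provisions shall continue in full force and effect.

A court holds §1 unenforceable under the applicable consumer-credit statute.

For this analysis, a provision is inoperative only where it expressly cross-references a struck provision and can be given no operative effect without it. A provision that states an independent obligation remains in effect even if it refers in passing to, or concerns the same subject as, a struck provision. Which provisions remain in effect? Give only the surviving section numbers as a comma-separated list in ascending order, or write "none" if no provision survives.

2, 3, 4, 5, 6, 8, 9

§1 is struck. §7 operates only by reference to §1, so it falls with §1. §9 is a severability clause and preserves every provision that can still be given independent effect. §2, §3, §4, §5, §6, §8, and §9 remain in effect.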